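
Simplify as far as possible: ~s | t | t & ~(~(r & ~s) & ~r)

~s | t

~s | t | t & ~(~(r & ~s) & ~r)
= ~s | t | t & (r & ~s | r)   — De Morgan
= ~s | t | t & r   — absorption
= ~s | t   — absorption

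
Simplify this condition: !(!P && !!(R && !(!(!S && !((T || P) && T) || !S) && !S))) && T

!(!P && !!(R && !(!(!S && !((T || P) && T) || !S) && !S))) && T
= !(!P && !!(R && (!S && !((T || P) && T) || !S || S))) && T   (De Morgan)
= !(!P && !!(R && (!S && !T || !S || S))) && T   (absorption)
= !(!P && !!(R && (!S || S))) && T   (absorption)
= !(!P && !!R) && T   (complement / identity)
= (P || !R) && T   (De Morgan)

(P || !R) && T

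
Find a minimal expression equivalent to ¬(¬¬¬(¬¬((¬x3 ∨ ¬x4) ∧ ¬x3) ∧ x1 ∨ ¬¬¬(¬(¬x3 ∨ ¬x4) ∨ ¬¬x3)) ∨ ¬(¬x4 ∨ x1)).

¬(¬¬¬(¬¬((¬x3 ∨ ¬x4) ∧ ¬x3) ∧ x1 ∨ ¬¬¬(¬(¬x3 ∨ ¬x4) ∨ ¬¬x3)) ∨ ¬(¬x4 ∨ x1))
= ¬(¬¬¬(¬¬((¬x3 ∨ ¬x4) ∧ ¬x3) ∧ x1 ∨ ¬¬((¬x3 ∨ ¬x4) ∧ ¬x3)) ∨ ¬(¬x4 ∨ x1))   — De Morgan
= ¬(¬¬¬¬¬((¬x3 ∨ ¬x4) ∧ ¬x3) ∨ ¬(¬x4 ∨ x1))   — absorption
= ¬¬¬¬((¬x3 ∨ ¬x4) ∧ ¬x3) ∧ (¬x4 ∨ x1)   — De Morgan
= ¬¬((¬x3 ∨ ¬x4) ∧ ¬x3) ∧ (¬x4 ∨ x1)   — double negation
= ¬¬¬x3 ∧ (¬x4 ∨ x1)   — absorption
= ¬x3 ∧ (¬x4 ∨ x1)   — double negation

¬x3 ∧ (¬x4 ∨ x1)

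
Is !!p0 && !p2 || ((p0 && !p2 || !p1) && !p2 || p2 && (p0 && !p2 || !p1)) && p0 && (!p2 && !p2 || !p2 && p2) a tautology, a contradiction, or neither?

!!p0 && !p2 || ((p0 && !p2 || !p1) && !p2 || p2 && (p0 && !p2 || !p1)) && p0 && (!p2 && !p2 || !p2 && p2)
= !!p0 && !p2 || (p0 && !p2 || !p1) && p0 && (!p2 && !p2 || !p2 && p2)
= !!p0 && !p2 || (p0 && !p2 || !p1) && p0 && !p2
= !!p0 && !p2 || p0 && !p2
= p0 && !p2 || p0 && !p2
= p0 && !p2
This depends on p0, p2, so it is not a constant.

neither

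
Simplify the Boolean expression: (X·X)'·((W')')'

X'·W'

(X·X)'·((W')')'
= (X·X)'·W'   (double negation)
= X'·W'   (idempotence)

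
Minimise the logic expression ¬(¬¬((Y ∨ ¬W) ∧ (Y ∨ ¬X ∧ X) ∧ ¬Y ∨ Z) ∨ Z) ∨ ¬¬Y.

¬(¬¬((Y ∨ ¬W) ∧ (Y ∨ ¬X ∧ X) ∧ ¬Y ∨ Z) ∨ Z) ∨ ¬¬Y
= ¬(¬¬((Y ∨ ¬W) ∧ Y ∧ ¬Y ∨ Z) ∨ Z) ∨ ¬¬Y   [complement / identity]
= ¬(¬¬(Y ∧ ¬Y ∨ Z) ∨ Z) ∨ ¬¬Y   [absorption]
= ¬(¬¬Z ∨ Z) ∨ ¬¬Y   [complement / identity]
= ¬(Z ∨ Z) ∨ ¬¬Y   [double negation]
= ¬Z ∨ ¬¬Y   [idempotence]
= ¬Z ∨ Y   [double negation]

¬Z ∨ Y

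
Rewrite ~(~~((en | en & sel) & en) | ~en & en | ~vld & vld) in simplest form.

~en

~(~~((en | en & sel) & en) | ~en & en | ~vld & vld)
= ~(~~(en & en) | ~en & en | ~vld & vld)   [absorption]
= ~(en & en | ~en & en | ~vld & vld)   [double negation]
= ~(en & en | ~en & en)   [complement / identity]
= ~en   [distribution]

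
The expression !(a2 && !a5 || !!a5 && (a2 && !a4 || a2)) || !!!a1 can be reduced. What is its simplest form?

!(a2 && !a5 || !!a5 && (a2 && !a4 || a2)) || !!!a1
= !(a2 && !a5 || a5 && (a2 && !a4 || a2)) || !!!a1   (double negation)
= !(a2 && !a5 || a5 && a2) || !!!a1   (absorption)
= !a2 || !!!a1   (distribution)
= !a2 || !a1   (double negation)

!a2 || !a1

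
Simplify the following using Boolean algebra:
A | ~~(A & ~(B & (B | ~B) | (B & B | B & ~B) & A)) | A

A | ~~(A & ~(B & (B | ~B) | (B & B | B & ~B) & A)) | A
= A | ~~(A & ~(B & (B | ~B) | B & (B | ~B) & A)) | A
= A | ~~(A & ~(B & (B | ~B))) | A
= A | ~~(A & ~B) | A
= A | A & ~B | A
= A | A
= A

A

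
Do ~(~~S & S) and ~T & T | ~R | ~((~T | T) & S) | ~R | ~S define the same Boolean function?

No

E1: ~(~~S & S)
    = ~(S & S)   — double negation
    = ~S   — idempotence
E2: ~T & T | ~R | ~((~T | T) & S) | ~R | ~S
    = ~T & T | ~R | ~S | ~R | ~S   — complement / identity
    = ~R | ~S | ~R | ~S   — complement / identity
    = ~R | ~S   — idempotence
These differ: at R=0, S=1, T=0, E1 = 0 but E2 = 1.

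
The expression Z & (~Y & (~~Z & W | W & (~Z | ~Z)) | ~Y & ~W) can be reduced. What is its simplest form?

Z & ~Y

Z & (~Y & (~~Z & W | W & (~Z | ~Z)) | ~Y & ~W)
= Z & (~Y & (~~Z & W | W & ~Z) | ~Y & ~W)   — idempotence
= Z & (~Y & (Z & W | W & ~Z) | ~Y & ~W)   — double negation
= Z & (~Y & W | ~Y & ~W)   — distribution
= Z & ~Y   — distribution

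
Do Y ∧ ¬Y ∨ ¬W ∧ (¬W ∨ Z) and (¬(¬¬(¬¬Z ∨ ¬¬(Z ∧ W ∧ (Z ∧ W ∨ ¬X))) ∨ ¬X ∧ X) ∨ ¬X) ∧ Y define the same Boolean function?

No

E1: Y ∧ ¬Y ∨ ¬W ∧ (¬W ∨ Z)
    = Y ∧ ¬Y ∨ ¬W   — absorption
    = ¬W   — complement / identity
E2: (¬(¬¬(¬¬Z ∨ ¬¬(Z ∧ W ∧ (Z ∧ W ∨ ¬X))) ∨ ¬X ∧ X) ∨ ¬X) ∧ Y
    = (¬(¬(¬Z ∧ ¬(Z ∧ W ∧ (Z ∧ W ∨ ¬X))) ∨ ¬X ∧ X) ∨ ¬X) ∧ Y   — De Morgan
    = (¬¬(¬Z ∧ ¬(Z ∧ W ∧ (Z ∧ W ∨ ¬X))) ∨ ¬X) ∧ Y   — complement / identity
    = (¬(Z ∨ Z ∧ W ∧ (Z ∧ W ∨ ¬X)) ∨ ¬X) ∧ Y   — De Morgan
    = (¬(Z ∨ Z ∧ W) ∨ ¬X) ∧ Y   — absorption
    = (¬Z ∨ ¬X) ∧ Y   — absorption
These differ: at W=0, X=0, Y=0, Z=1, E1 = 1 but E2 = 0.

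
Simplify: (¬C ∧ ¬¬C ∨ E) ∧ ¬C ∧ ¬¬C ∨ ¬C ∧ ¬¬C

(¬C ∧ ¬¬C ∨ E) ∧ ¬C ∧ ¬¬C ∨ ¬C ∧ ¬¬C
= ¬C ∧ ¬¬C ∨ ¬C ∧ ¬¬C
= ¬C ∧ ¬¬C
= ¬C ∧ C
= False

False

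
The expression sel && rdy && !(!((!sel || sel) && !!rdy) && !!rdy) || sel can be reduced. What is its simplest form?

sel

sel && rdy && !(!((!sel || sel) && !!rdy) && !!rdy) || sel
= sel && rdy && !(!((!sel || sel) && rdy) && !!rdy) || sel   (double negation)
= sel && rdy && ((!sel || sel) && rdy || !rdy) || sel   (De Morgan)
= sel && rdy && (rdy || !rdy) || sel   (complement / identity)
= sel && rdy || sel   (complement / identity)
= sel   (absorption)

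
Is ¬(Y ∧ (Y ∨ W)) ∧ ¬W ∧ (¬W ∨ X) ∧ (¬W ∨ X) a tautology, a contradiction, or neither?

¬(Y ∧ (Y ∨ W)) ∧ ¬W ∧ (¬W ∨ X) ∧ (¬W ∨ X)
= ¬Y ∧ ¬W ∧ (¬W ∨ X) ∧ (¬W ∨ X)   (absorption)
= ¬Y ∧ ¬W ∧ (¬W ∨ X)   (idempotence)
= ¬Y ∧ ¬W   (absorption)
This depends on W, Y, so it is not a constant.

neither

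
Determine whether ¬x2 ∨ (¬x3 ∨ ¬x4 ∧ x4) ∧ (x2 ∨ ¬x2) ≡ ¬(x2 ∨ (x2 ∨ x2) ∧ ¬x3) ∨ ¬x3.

Yes

E1: ¬x2 ∨ (¬x3 ∨ ¬x4 ∧ x4) ∧ (x2 ∨ ¬x2)
    = ¬x2 ∨ ¬x3 ∨ ¬x4 ∧ x4   (complement / identity)
    = ¬x2 ∨ ¬x3   (complement / identity)
E2: ¬(x2 ∨ (x2 ∨ x2) ∧ ¬x3) ∨ ¬x3
    = ¬(x2 ∨ x2 ∧ ¬x3) ∨ ¬x3   (idempotence)
    = ¬x2 ∨ ¬x3   (absorption)
Both reduce to ¬x2 ∨ ¬x3, so they are equivalent.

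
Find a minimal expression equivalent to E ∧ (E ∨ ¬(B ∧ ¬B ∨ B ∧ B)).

E

E ∧ (E ∨ ¬(B ∧ ¬B ∨ B ∧ B))
= E ∧ (E ∨ ¬B)   (distribution)
= E   (absorption)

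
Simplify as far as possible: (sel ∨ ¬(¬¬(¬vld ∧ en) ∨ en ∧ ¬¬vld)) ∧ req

(sel ∨ ¬en) ∧ req

(sel ∨ ¬(¬¬(¬vld ∧ en) ∨ en ∧ ¬¬vld)) ∧ req
= (sel ∨ ¬(¬vld ∧ en ∨ en ∧ ¬¬vld)) ∧ req   [double negation]
= (sel ∨ ¬(¬vld ∧ en ∨ en ∧ vld)) ∧ req   [double negation]
= (sel ∨ ¬en) ∧ req   [distribution]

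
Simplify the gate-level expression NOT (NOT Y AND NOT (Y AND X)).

NOT (NOT Y AND NOT (Y AND X))
= Y OR Y AND X   — De Morgan
= Y   — absorption

Y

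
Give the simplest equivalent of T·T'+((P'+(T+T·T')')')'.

P'+T'

T·T'+((P'+(T+T·T')')')'
= T·T'+P'+(T+T·T')'   [double negation]
= P'+(T+T·T')'   [complement / identity]
= P'+T'   [complement / identity]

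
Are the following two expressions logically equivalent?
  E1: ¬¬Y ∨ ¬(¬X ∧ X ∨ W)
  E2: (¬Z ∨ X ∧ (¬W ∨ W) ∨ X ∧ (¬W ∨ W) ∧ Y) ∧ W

E1: ¬¬Y ∨ ¬(¬X ∧ X ∨ W)
    = ¬¬Y ∨ ¬W   [complement / identity]
    = Y ∨ ¬W   [double negation]
E2: (¬Z ∨ X ∧ (¬W ∨ W) ∨ X ∧ (¬W ∨ W) ∧ Y) ∧ W
    = (¬Z ∨ X ∧ (¬W ∨ W)) ∧ W   [absorption]
    = (¬Z ∨ X) ∧ W   [complement / identity]
These differ: at W=0, X=0, Y=1, Z=0, E1 = 1 but E2 = 0.

No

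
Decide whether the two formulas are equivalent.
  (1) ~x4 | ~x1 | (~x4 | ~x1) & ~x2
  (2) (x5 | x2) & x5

No

E1: ~x4 | ~x1 | (~x4 | ~x1) & ~x2
    = ~x4 | ~x1   — absorption
E2: (x5 | x2) & x5
    = x5   — absorption
These differ: at x1=0, x2=0, x4=0, x5=0, E1 = 1 but E2 = 0.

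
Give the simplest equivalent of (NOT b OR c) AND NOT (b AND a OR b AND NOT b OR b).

(NOT b OR c) AND NOT (b AND a OR b AND NOT b OR b)
= (NOT b OR c) AND NOT (b AND a OR b)
= (NOT b OR c) AND NOT b
= NOT b

NOT b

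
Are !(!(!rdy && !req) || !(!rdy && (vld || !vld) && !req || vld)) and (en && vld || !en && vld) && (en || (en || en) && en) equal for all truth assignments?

E1: !(!(!rdy && !req) || !(!rdy && (vld || !vld) && !req || vld))
    = !rdy && !req && (!rdy && (vld || !vld) && !req || vld)   (De Morgan)
    = !rdy && !req && (!rdy && !req || vld)   (complement / identity)
    = !rdy && !req   (absorption)
E2: (en && vld || !en && vld) && (en || (en || en) && en)
    = vld && (en || (en || en) && en)   (distribution)
    = vld && (en || en && en)   (idempotence)
    = vld && (en || en)   (idempotence)
    = vld && en   (idempotence)
These differ: at en=0, rdy=0, req=0, vld=1, E1 = 1 but E2 = 0.

No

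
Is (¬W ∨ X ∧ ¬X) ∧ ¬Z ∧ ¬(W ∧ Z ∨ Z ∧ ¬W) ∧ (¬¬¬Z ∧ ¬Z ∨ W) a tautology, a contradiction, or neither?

(¬W ∨ X ∧ ¬X) ∧ ¬Z ∧ ¬(W ∧ Z ∨ Z ∧ ¬W) ∧ (¬¬¬Z ∧ ¬Z ∨ W)
= ¬W ∧ ¬Z ∧ ¬(W ∧ Z ∨ Z ∧ ¬W) ∧ (¬¬¬Z ∧ ¬Z ∨ W)   — complement / identity
= ¬W ∧ ¬Z ∧ ¬(W ∧ Z ∨ Z ∧ ¬W) ∧ (¬Z ∧ ¬Z ∨ W)   — double negation
= ¬W ∧ ¬Z ∧ ¬Z ∧ (¬Z ∧ ¬Z ∨ W)   — distribution
= ¬W ∧ ¬Z ∧ ¬Z   — absorption
= ¬W ∧ ¬Z   — idempotence
This depends on W, Z, so it is not a constant.

neither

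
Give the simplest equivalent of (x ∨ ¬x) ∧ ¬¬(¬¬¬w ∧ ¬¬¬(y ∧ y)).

(x ∨ ¬x) ∧ ¬¬(¬¬¬w ∧ ¬¬¬(y ∧ y))
= (x ∨ ¬x) ∧ ¬(¬¬w ∨ ¬¬(y ∧ y))   — De Morgan
= (x ∨ ¬x) ∧ ¬(¬¬w ∨ ¬¬y)   — idempotence
= ¬(¬¬w ∨ ¬¬y)   — complement / identity
= ¬w ∧ ¬y   — De Morgan

¬w ∧ ¬y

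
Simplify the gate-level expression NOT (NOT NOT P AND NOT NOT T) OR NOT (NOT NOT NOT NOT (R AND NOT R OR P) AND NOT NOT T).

NOT (NOT NOT P AND NOT NOT T) OR NOT (NOT NOT NOT NOT (R AND NOT R OR P) AND NOT NOT T)
= NOT (NOT NOT P AND NOT NOT T) OR NOT (NOT NOT NOT NOT P AND NOT NOT T)   — complement / identity
= NOT (NOT NOT P AND NOT NOT T) OR NOT (NOT NOT P AND NOT NOT T)   — double negation
= NOT (NOT NOT P AND NOT NOT T)   — idempotence
= NOT P OR NOT T   — De Morgan

NOT P OR NOT T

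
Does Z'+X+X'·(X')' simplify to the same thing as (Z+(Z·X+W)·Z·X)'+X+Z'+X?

E1: Z'+X+X'·(X')'
    = Z'+X+X'·X   (double negation)
    = Z'+X   (complement / identity)
E2: (Z+(Z·X+W)·Z·X)'+X+Z'+X
    = (Z+Z·X)'+X+Z'+X   (absorption)
    = Z'+X+Z'+X   (absorption)
    = Z'+X   (idempotence)
Both reduce to Z'+X, so they are equivalent.

Yes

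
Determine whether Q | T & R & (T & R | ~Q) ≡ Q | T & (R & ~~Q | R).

E1: Q | T & R & (T & R | ~Q)
    = Q | T & R   — absorption
E2: Q | T & (R & ~~Q | R)
    = Q | T & (R & Q | R)   — double negation
    = Q | T & R   — absorption
Both reduce to Q | T & R, so they are equivalent.

Yes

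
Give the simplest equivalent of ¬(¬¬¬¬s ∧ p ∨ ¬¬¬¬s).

¬(¬¬¬¬s ∧ p ∨ ¬¬¬¬s)
= ¬¬¬¬¬s
= ¬¬¬s
= ¬s

¬s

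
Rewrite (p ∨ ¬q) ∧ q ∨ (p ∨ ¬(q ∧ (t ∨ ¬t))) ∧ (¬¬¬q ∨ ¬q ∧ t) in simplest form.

(p ∨ ¬q) ∧ q ∨ (p ∨ ¬(q ∧ (t ∨ ¬t))) ∧ (¬¬¬q ∨ ¬q ∧ t)
= (p ∨ ¬q) ∧ q ∨ (p ∨ ¬(q ∧ (t ∨ ¬t))) ∧ (¬q ∨ ¬q ∧ t)
= (p ∨ ¬q) ∧ q ∨ (p ∨ ¬(q ∧ (t ∨ ¬t))) ∧ ¬q
= (p ∨ ¬q) ∧ q ∨ (p ∨ ¬q) ∧ ¬q
= p ∨ ¬q

p ∨ ¬q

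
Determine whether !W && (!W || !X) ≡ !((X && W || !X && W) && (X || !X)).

E1: !W && (!W || !X)
    = !W   (absorption)
E2: !((X && W || !X && W) && (X || !X))
    = !(W && (X || !X))   (distribution)
    = !W   (complement / identity)
Both reduce to !W, so they are equivalent.

Yes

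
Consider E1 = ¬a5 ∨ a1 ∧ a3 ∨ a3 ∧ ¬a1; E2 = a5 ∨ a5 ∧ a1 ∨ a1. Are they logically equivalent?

No

E1: ¬a5 ∨ a1 ∧ a3 ∨ a3 ∧ ¬a1
    = ¬a5 ∨ a3   — distribution
E2: a5 ∨ a5 ∧ a1 ∨ a1
    = a5 ∨ a1   — absorption
These differ: at a1=0, a3=0, a5=0, E1 = 1 but E2 = 0.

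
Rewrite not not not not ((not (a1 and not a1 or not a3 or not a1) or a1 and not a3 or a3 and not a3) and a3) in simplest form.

not not not not ((not (a1 and not a1 or not a3 or not a1) or a1 and not a3 or a3 and not a3) and a3)
= not not not not ((not (not a3 or not a1) or a1 and not a3 or a3 and not a3) and a3)   — complement / identity
= not not not not ((a3 and a1 or a1 and not a3 or a3 and not a3) and a3)   — De Morgan
= not not not not ((a3 and a1 or a1 and not a3) and a3)   — complement / identity
= not not ((a3 and a1 or a1 and not a3) and a3)   — double negation
= not not (a1 and a3)   — distribution
= a1 and a3   — double negation

a1 and a3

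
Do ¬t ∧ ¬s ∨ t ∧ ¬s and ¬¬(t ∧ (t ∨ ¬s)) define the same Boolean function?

E1: ¬t ∧ ¬s ∨ t ∧ ¬s
    = ¬s   (distribution)
E2: ¬¬(t ∧ (t ∨ ¬s))
    = ¬¬t   (absorption)
    = t   (double negation)
These differ: at s=0, t=0, E1 = 1 but E2 = 0.

No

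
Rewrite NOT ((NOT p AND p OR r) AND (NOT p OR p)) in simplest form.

NOT ((NOT p AND p OR r) AND (NOT p OR p))
= NOT (r AND (NOT p OR p))   (complement / identity)
= NOT r   (complement / identity)

NOT r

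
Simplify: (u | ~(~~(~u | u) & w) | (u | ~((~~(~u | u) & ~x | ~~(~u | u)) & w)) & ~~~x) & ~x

(u | ~(~~(~u | u) & w) | (u | ~((~~(~u | u) & ~x | ~~(~u | u)) & w)) & ~~~x) & ~x
= (u | ~(~~(~u | u) & w) | (u | ~(~~(~u | u) & w)) & ~~~x) & ~x
= (u | ~(~~(~u | u) & w) | (u | ~(~~(~u | u) & w)) & ~x) & ~x
= (u | ~(~~(~u | u) & w)) & ~x
= (u | ~((~u | u) & w)) & ~x
= (u | ~w) & ~x

(u | ~w) & ~x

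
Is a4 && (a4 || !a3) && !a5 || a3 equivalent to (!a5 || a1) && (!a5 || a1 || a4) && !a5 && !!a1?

No

E1: a4 && (a4 || !a3) && !a5 || a3
    = a4 && !a5 || a3
E2: (!a5 || a1) && (!a5 || a1 || a4) && !a5 && !!a1
    = (!a5 || a1) && !a5 && !!a1
    = !a5 && !!a1
    = !a5 && a1
These differ: at a1=0, a3=1, a4=1, a5=0, E1 = 1 but E2 = 0.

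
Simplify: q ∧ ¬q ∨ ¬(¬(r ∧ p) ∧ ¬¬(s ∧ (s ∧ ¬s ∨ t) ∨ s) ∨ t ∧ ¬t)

q ∧ ¬q ∨ ¬(¬(r ∧ p) ∧ ¬¬(s ∧ (s ∧ ¬s ∨ t) ∨ s) ∨ t ∧ ¬t)
= q ∧ ¬q ∨ ¬(¬(r ∧ p) ∧ ¬¬(s ∧ (s ∧ ¬s ∨ t) ∨ s))   (complement / identity)
= q ∧ ¬q ∨ r ∧ p ∨ ¬(s ∧ (s ∧ ¬s ∨ t) ∨ s)   (De Morgan)
= r ∧ p ∨ ¬(s ∧ (s ∧ ¬s ∨ t) ∨ s)   (complement / identity)
= r ∧ p ∨ ¬(s ∧ t ∨ s)   (complement / identity)
= r ∧ p ∨ ¬s   (absorption)

r ∧ p ∨ ¬s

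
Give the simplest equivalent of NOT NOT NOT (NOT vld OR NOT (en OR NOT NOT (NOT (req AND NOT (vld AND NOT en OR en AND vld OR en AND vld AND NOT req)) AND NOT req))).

vld AND (en OR NOT req)

NOT NOT NOT (NOT vld OR NOT (en OR NOT NOT (NOT (req AND NOT (vld AND NOT en OR en AND vld OR en AND vld AND NOT req)) AND NOT req)))
= NOT NOT NOT (NOT vld OR NOT (en OR NOT (req AND NOT (vld AND NOT en OR en AND vld OR en AND vld AND NOT req) OR req)))   — De Morgan
= NOT NOT NOT (NOT vld OR NOT (en OR NOT (req AND NOT (vld AND NOT en OR en AND vld) OR req)))   — absorption
= NOT NOT NOT (NOT vld OR NOT (en OR NOT (req AND NOT vld OR req)))   — distribution
= NOT NOT NOT (NOT vld OR NOT (en OR NOT req))   — absorption
= NOT (NOT vld OR NOT (en OR NOT req))   — double negation
= vld AND (en OR NOT req)   — De Morgan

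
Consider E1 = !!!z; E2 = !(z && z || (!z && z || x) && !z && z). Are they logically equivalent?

E1: !!!z
    = !z   [double negation]
E2: !(z && z || (!z && z || x) && !z && z)
    = !(z && z || !z && z)   [absorption]
    = !z   [distribution]
Both reduce to !z, so they are equivalent.

Yes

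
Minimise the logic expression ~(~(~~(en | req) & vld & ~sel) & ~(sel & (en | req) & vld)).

~(~(~~(en | req) & vld & ~sel) & ~(sel & (en | req) & vld))
= ~~(en | req) & vld & ~sel | sel & (en | req) & vld   (De Morgan)
= (en | req) & vld & ~sel | sel & (en | req) & vld   (double negation)
= (en | req) & vld   (distribution)

(en | req) & vld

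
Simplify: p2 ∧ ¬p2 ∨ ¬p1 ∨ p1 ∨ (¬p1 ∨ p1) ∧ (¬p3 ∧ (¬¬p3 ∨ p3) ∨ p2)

True

p2 ∧ ¬p2 ∨ ¬p1 ∨ p1 ∨ (¬p1 ∨ p1) ∧ (¬p3 ∧ (¬¬p3 ∨ p3) ∨ p2)
= ¬p1 ∨ p1 ∨ (¬p1 ∨ p1) ∧ (¬p3 ∧ (¬¬p3 ∨ p3) ∨ p2)   [complement / identity]
= ¬p1 ∨ p1 ∨ (¬p1 ∨ p1) ∧ (¬p3 ∧ (p3 ∨ p3) ∨ p2)   [double negation]
= ¬p1 ∨ p1 ∨ (¬p1 ∨ p1) ∧ (¬p3 ∧ p3 ∨ p2)   [idempotence]
= ¬p1 ∨ p1 ∨ (¬p1 ∨ p1) ∧ p2   [complement / identity]
= ¬p1 ∨ p1   [absorption]
= True   [complement]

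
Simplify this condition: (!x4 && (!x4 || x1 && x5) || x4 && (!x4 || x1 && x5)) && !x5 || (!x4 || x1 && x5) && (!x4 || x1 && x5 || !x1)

!x4 || x1 && x5

(!x4 && (!x4 || x1 && x5) || x4 && (!x4 || x1 && x5)) && !x5 || (!x4 || x1 && x5) && (!x4 || x1 && x5 || !x1)
= (!x4 && (!x4 || x1 && x5) || x4 && (!x4 || x1 && x5)) && !x5 || !x4 || x1 && x5   [absorption]
= (!x4 || x1 && x5) && !x5 || !x4 || x1 && x5   [distribution]
= !x4 || x1 && x5   [absorption]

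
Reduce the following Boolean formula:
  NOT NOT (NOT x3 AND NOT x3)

NOT x3

NOT NOT (NOT x3 AND NOT x3)
= NOT NOT NOT x3   [idempotence]
= NOT x3   [double negation]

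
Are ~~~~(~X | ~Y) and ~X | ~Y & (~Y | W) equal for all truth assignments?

Yes

E1: ~~~~(~X | ~Y)
    = ~~(~X | ~Y)   [double negation]
    = ~X | ~Y   [double negation]
E2: ~X | ~Y & (~Y | W)
    = ~X | ~Y   [absorption]
Both reduce to ~X | ~Y, so they are equivalent.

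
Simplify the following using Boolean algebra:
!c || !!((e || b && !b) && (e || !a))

!c || !!((e || b && !b) && (e || !a))
= !c || (e || b && !b) && (e || !a)
= !c || e && (e || !a)
= !c || e

!c || e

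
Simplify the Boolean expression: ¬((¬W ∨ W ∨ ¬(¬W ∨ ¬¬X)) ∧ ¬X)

¬((¬W ∨ W ∨ ¬(¬W ∨ ¬¬X)) ∧ ¬X)
= ¬((¬W ∨ W ∨ W ∧ ¬X) ∧ ¬X)   (De Morgan)
= ¬((¬W ∨ W) ∧ ¬X)   (absorption)
= ¬¬X   (complement / identity)
= X   (double negation)

X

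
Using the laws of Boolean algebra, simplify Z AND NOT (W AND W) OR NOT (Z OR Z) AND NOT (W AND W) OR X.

NOT W OR X

Z AND NOT (W AND W) OR NOT (Z OR Z) AND NOT (W AND W) OR X
= Z AND NOT (W AND W) OR NOT Z AND NOT (W AND W) OR X   — idempotence
= NOT (W AND W) OR X   — distribution
= NOT W OR X   — idempotence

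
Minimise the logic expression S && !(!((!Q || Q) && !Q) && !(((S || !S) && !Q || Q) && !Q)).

S && !Q

S && !(!((!Q || Q) && !Q) && !(((S || !S) && !Q || Q) && !Q))
= S && !(!((!Q || Q) && !Q) && !((!Q || Q) && !Q))   (complement / identity)
= S && !!((!Q || Q) && !Q)   (idempotence)
= S && !!!Q   (complement / identity)
= S && !Q   (double negation)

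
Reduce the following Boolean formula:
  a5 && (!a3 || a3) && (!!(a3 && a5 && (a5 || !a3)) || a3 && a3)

a5 && (!a3 || a3) && (!!(a3 && a5 && (a5 || !a3)) || a3 && a3)
= a5 && (!!(a3 && a5 && (a5 || !a3)) || a3 && a3)   — complement / identity
= a5 && (!!(a3 && a5) || a3 && a3)   — absorption
= a5 && (a3 && a5 || a3 && a3)   — double negation
= a5 && (a3 && a5 || a3)   — idempotence
= a5 && a3   — absorption

a5 && a3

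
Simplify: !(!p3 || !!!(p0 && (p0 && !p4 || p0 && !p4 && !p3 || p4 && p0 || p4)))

!(!p3 || !!!(p0 && (p0 && !p4 || p0 && !p4 && !p3 || p4 && p0 || p4)))
= !(!p3 || !!!(p0 && (p0 && !p4 || p4 && p0 || p4)))   — absorption
= !(!p3 || !!!(p0 && (p0 || p4)))   — distribution
= !(!p3 || !(p0 && (p0 || p4)))   — double negation
= !(!p3 || !p0)   — absorption
= p3 && p0   — De Morgan

p3 && p0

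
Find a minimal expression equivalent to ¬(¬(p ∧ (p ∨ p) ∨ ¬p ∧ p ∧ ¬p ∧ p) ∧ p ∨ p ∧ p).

¬(¬(p ∧ (p ∨ p) ∨ ¬p ∧ p ∧ ¬p ∧ p) ∧ p ∨ p ∧ p)
= ¬(¬(p ∧ (p ∨ p) ∨ ¬p ∧ p) ∧ p ∨ p ∧ p)   (idempotence)
= ¬(¬(p ∧ p ∨ ¬p ∧ p) ∧ p ∨ p ∧ p)   (idempotence)
= ¬(¬p ∧ p ∨ p ∧ p)   (distribution)
= ¬p   (distribution)

¬p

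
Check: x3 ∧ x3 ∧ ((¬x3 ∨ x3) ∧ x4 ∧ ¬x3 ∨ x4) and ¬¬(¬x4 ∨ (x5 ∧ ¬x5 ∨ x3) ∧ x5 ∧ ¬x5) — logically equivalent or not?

E1: x3 ∧ x3 ∧ ((¬x3 ∨ x3) ∧ x4 ∧ ¬x3 ∨ x4)
    = x3 ∧ ((¬x3 ∨ x3) ∧ x4 ∧ ¬x3 ∨ x4)   (idempotence)
    = x3 ∧ (x4 ∧ ¬x3 ∨ x4)   (complement / identity)
    = x3 ∧ x4   (absorption)
E2: ¬¬(¬x4 ∨ (x5 ∧ ¬x5 ∨ x3) ∧ x5 ∧ ¬x5)
    = ¬¬(¬x4 ∨ x5 ∧ ¬x5)   (absorption)
    = ¬x4 ∨ x5 ∧ ¬x5   (double negation)
    = ¬x4   (complement / identity)
These differ: at x3=0, x4=0, x5=0, E1 = 0 but E2 = 1.

No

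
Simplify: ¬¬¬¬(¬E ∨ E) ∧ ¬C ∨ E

¬¬¬¬(¬E ∨ E) ∧ ¬C ∨ E
= ¬¬(¬E ∨ E) ∧ ¬C ∨ E
= (¬E ∨ E) ∧ ¬C ∨ E
= ¬C ∨ E

¬C ∨ E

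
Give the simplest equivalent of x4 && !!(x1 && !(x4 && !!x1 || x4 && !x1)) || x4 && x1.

x4 && x1

x4 && !!(x1 && !(x4 && !!x1 || x4 && !x1)) || x4 && x1
= x4 && x1 && !(x4 && !!x1 || x4 && !x1) || x4 && x1   — double negation
= x4 && x1 && !(x4 && x1 || x4 && !x1) || x4 && x1   — double negation
= x4 && x1 && !x4 || x4 && x1   — distribution
= x4 && (x1 && !x4 || x1)   — distribution
= x4 && x1   — absorption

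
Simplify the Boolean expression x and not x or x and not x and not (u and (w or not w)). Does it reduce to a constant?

False

x and not x or x and not x and not (u and (w or not w))
= x and not x or x and not x and not u   (complement / identity)
= x and not x   (absorption)
= False   (complement)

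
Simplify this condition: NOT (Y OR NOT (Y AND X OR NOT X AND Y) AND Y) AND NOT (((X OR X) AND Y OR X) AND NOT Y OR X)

NOT (Y OR NOT (Y AND X OR NOT X AND Y) AND Y) AND NOT (((X OR X) AND Y OR X) AND NOT Y OR X)
= NOT (Y OR NOT Y AND Y) AND NOT (((X OR X) AND Y OR X) AND NOT Y OR X)   [distribution]
= NOT (Y OR NOT Y AND Y) AND NOT ((X AND Y OR X) AND NOT Y OR X)   [idempotence]
= NOT (Y OR NOT Y AND Y) AND NOT (X AND NOT Y OR X)   [absorption]
= NOT Y AND NOT (X AND NOT Y OR X)   [complement / identity]
= NOT Y AND NOT X   [absorption]

NOT Y AND NOT X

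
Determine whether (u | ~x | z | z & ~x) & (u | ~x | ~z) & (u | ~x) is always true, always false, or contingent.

(u | ~x | z | z & ~x) & (u | ~x | ~z) & (u | ~x)
= (u | ~x | z | z & ~x) & (u | ~x)   (absorption)
= (u | ~x | z) & (u | ~x)   (absorption)
= u | ~x   (absorption)
This depends on u, x, so it is not a constant.

contingent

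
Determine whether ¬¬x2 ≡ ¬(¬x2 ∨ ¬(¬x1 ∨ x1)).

Yes

E1: ¬¬x2
    = x2   (double negation)
E2: ¬(¬x2 ∨ ¬(¬x1 ∨ x1))
    = x2 ∧ (¬x1 ∨ x1)   (De Morgan)
    = x2   (complement / identity)
Both reduce to x2, so they are equivalent.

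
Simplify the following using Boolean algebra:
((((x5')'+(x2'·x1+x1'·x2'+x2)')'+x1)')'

x5'+x1

((((x5')'+(x2'·x1+x1'·x2'+x2)')'+x1)')'
= ((x5'·(x2'·x1+x1'·x2'+x2)+x1)')'
= ((x5'·(x2'+x2)+x1)')'
= ((x5'+x1)')'
= x5'+x1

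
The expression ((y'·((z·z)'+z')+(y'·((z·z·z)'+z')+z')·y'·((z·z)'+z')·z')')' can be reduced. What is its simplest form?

y'·z'

((y'·((z·z)'+z')+(y'·((z·z·z)'+z')+z')·y'·((z·z)'+z')·z')')'
= y'·((z·z)'+z')+(y'·((z·z·z)'+z')+z')·y'·((z·z)'+z')·z'   (double negation)
= y'·((z·z)'+z')+(y'·((z·z)'+z')+z')·y'·((z·z)'+z')·z'   (idempotence)
= y'·((z·z)'+z')+y'·((z·z)'+z')·z'   (absorption)
= y'·((z·z)'+z')   (absorption)
= y'·(z'+z')   (idempotence)
= y'·z'   (idempotence)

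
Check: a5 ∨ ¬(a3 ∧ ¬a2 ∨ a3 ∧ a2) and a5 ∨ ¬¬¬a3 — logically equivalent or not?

Yes

E1: a5 ∨ ¬(a3 ∧ ¬a2 ∨ a3 ∧ a2)
    = a5 ∨ ¬a3
E2: a5 ∨ ¬¬¬a3
    = a5 ∨ ¬a3
Both reduce to a5 ∨ ¬a3, so they are equivalent.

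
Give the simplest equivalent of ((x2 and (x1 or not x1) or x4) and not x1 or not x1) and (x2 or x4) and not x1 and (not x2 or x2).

(x2 or x4) and not x1

((x2 and (x1 or not x1) or x4) and not x1 or not x1) and (x2 or x4) and not x1 and (not x2 or x2)
= ((x2 or x4) and not x1 or not x1) and (x2 or x4) and not x1 and (not x2 or x2)   [complement / identity]
= ((x2 or x4) and not x1 or not x1) and (x2 or x4) and not x1   [complement / identity]
= (x2 or x4) and not x1   [absorption]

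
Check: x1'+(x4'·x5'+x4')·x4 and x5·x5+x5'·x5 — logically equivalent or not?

No

E1: x1'+(x4'·x5'+x4')·x4
    = x1'+x4'·x4   [absorption]
    = x1'   [complement / identity]
E2: x5·x5+x5'·x5
    = x5   [distribution]
These differ: at x1=0, x4=0, x5=0, E1 = 1 but E2 = 0.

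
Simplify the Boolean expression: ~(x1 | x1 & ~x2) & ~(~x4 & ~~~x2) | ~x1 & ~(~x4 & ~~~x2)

~(x1 | x1 & ~x2) & ~(~x4 & ~~~x2) | ~x1 & ~(~x4 & ~~~x2)
= ~x1 & ~(~x4 & ~~~x2) | ~x1 & ~(~x4 & ~~~x2)   — absorption
= ~x1 & ~(~x4 & ~~~x2)   — idempotence
= ~x1 & (x4 | ~~x2)   — De Morgan
= ~x1 & (x4 | x2)   — double negation

~x1 & (x4 | x2)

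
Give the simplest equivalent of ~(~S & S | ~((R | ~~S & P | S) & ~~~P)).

~(~S & S | ~((R | ~~S & P | S) & ~~~P))
= ~~((R | ~~S & P | S) & ~~~P)
= ~~((R | S & P | S) & ~~~P)
= ~~((R | S) & ~~~P)
= (R | S) & ~~~P
= (R | S) & ~P

(R | S) & ~P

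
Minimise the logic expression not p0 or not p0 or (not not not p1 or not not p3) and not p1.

not p0 or not p0 or (not not not p1 or not not p3) and not p1
= not p0 or not p0 or (not not not p1 or p3) and not p1
= not p0 or not p0 or (not p1 or p3) and not p1
= not p0 or not p0 or not p1
= not p0 or not p1

not p0 or not p1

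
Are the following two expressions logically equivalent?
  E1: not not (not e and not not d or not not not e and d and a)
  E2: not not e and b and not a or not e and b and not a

No

E1: not not (not e and not not d or not not not e and d and a)
    = not not (not e and not not d or not e and d and a)   (double negation)
    = not not (not e and d or not e and d and a)   (double negation)
    = not not (not e and d)   (absorption)
    = not e and d   (double negation)
E2: not not e and b and not a or not e and b and not a
    = e and b and not a or not e and b and not a   (double negation)
    = b and not a   (distribution)
These differ: at a=0, b=0, d=1, e=0, E1 = 1 but E2 = 0.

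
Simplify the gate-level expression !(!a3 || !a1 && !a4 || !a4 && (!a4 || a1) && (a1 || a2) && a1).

a3 && a4

!(!a3 || !a1 && !a4 || !a4 && (!a4 || a1) && (a1 || a2) && a1)
= !(!a3 || !a1 && !a4 || !a4 && (!a4 || a1) && a1)   [absorption]
= !(!a3 || !a1 && !a4 || !a4 && a1)   [absorption]
= !(!a3 || !a4)   [distribution]
= a3 && a4   [De Morgan]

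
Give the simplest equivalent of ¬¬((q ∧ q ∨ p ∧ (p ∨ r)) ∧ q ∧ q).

q

¬¬((q ∧ q ∨ p ∧ (p ∨ r)) ∧ q ∧ q)
= ¬¬((q ∧ q ∨ p) ∧ q ∧ q)   (absorption)
= (q ∧ q ∨ p) ∧ q ∧ q   (double negation)
= q ∧ q   (absorption)
= q   (idempotence)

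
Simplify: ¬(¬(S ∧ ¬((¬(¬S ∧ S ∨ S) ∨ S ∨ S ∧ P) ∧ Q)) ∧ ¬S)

¬(¬(S ∧ ¬((¬(¬S ∧ S ∨ S) ∨ S ∨ S ∧ P) ∧ Q)) ∧ ¬S)
= ¬(¬(S ∧ ¬((¬S ∨ S ∨ S ∧ P) ∧ Q)) ∧ ¬S)   (complement / identity)
= ¬(¬(S ∧ ¬((¬S ∨ S) ∧ Q)) ∧ ¬S)   (absorption)
= ¬(¬(S ∧ ¬Q) ∧ ¬S)   (complement / identity)
= S ∧ ¬Q ∨ S   (De Morgan)
= S   (absorption)

S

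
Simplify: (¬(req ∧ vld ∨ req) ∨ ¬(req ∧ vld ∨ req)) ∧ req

(¬(req ∧ vld ∨ req) ∨ ¬(req ∧ vld ∨ req)) ∧ req
= ¬(req ∧ vld ∨ req) ∧ req   — idempotence
= ¬req ∧ req   — absorption
= False   — complement

False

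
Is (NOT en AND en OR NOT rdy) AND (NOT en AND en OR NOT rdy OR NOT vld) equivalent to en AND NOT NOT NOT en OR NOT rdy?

E1: (NOT en AND en OR NOT rdy) AND (NOT en AND en OR NOT rdy OR NOT vld)
    = NOT en AND en OR NOT rdy   — absorption
    = NOT rdy   — complement / identity
E2: en AND NOT NOT NOT en OR NOT rdy
    = en AND NOT en OR NOT rdy   — double negation
    = NOT rdy   — complement / identity
Both reduce to NOT rdy, so they are equivalent.

Yes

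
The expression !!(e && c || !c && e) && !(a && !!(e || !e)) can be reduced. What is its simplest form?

e && !a

!!(e && c || !c && e) && !(a && !!(e || !e))
= !!e && !(a && !!(e || !e))   — distribution
= !!e && !(a && (e || !e))   — double negation
= e && !(a && (e || !e))   — double negation
= e && !a   — complement / identity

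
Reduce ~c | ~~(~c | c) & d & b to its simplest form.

~c | d & b

~c | ~~(~c | c) & d & b
= ~c | (~c | c) & d & b   (double negation)
= ~c | d & b   (complement / identity)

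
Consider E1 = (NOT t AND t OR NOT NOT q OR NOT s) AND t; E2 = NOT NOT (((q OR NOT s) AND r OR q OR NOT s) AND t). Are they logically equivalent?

Yes

E1: (NOT t AND t OR NOT NOT q OR NOT s) AND t
    = (NOT t AND t OR q OR NOT s) AND t   (double negation)
    = (q OR NOT s) AND t   (complement / identity)
E2: NOT NOT (((q OR NOT s) AND r OR q OR NOT s) AND t)
    = ((q OR NOT s) AND r OR q OR NOT s) AND t   (double negation)
    = (q OR NOT s) AND t   (absorption)
Both reduce to (q OR NOT s) AND t, so they are equivalent.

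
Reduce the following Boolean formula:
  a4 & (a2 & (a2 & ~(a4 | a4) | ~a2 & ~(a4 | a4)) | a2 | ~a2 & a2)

a4 & a2

a4 & (a2 & (a2 & ~(a4 | a4) | ~a2 & ~(a4 | a4)) | a2 | ~a2 & a2)
= a4 & (a2 & (a2 & ~(a4 | a4) | ~a2 & ~(a4 | a4)) | a2)   — complement / identity
= a4 & (a2 & ~(a4 | a4) | a2)   — distribution
= a4 & (a2 & ~a4 | a2)   — idempotence
= a4 & a2   — absorption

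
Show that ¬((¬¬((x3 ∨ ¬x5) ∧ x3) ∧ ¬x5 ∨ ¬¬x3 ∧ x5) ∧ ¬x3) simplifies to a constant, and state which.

True

¬((¬¬((x3 ∨ ¬x5) ∧ x3) ∧ ¬x5 ∨ ¬¬x3 ∧ x5) ∧ ¬x3)
= ¬((¬¬x3 ∧ ¬x5 ∨ ¬¬x3 ∧ x5) ∧ ¬x3)   — absorption
= ¬(¬¬x3 ∧ ¬x3)   — distribution
= ¬x3 ∨ x3   — De Morgan
= True   — complement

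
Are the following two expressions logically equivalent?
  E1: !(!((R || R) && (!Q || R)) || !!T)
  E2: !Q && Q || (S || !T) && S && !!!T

E1: !(!((R || R) && (!Q || R)) || !!T)
    = !(!(R || R && !Q) || !!T)   [distribution]
    = (R || R && !Q) && !T   [De Morgan]
    = R && !T   [absorption]
E2: !Q && Q || (S || !T) && S && !!!T
    = (S || !T) && S && !!!T   [complement / identity]
    = (S || !T) && S && !T   [double negation]
    = S && !T   [absorption]
These differ: at Q=1, R=1, S=0, T=0, E1 = 1 but E2 = 0.

No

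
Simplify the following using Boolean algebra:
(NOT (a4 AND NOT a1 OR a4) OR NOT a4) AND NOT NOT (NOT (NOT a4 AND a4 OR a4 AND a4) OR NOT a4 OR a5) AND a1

NOT a4 AND a1

(NOT (a4 AND NOT a1 OR a4) OR NOT a4) AND NOT NOT (NOT (NOT a4 AND a4 OR a4 AND a4) OR NOT a4 OR a5) AND a1
= (NOT (a4 AND NOT a1 OR a4) OR NOT a4) AND NOT NOT (NOT a4 OR NOT a4 OR a5) AND a1   [distribution]
= (NOT a4 OR NOT a4) AND NOT NOT (NOT a4 OR NOT a4 OR a5) AND a1   [absorption]
= (NOT a4 OR NOT a4) AND (NOT a4 OR NOT a4 OR a5) AND a1   [double negation]
= (NOT a4 OR NOT a4) AND a1   [absorption]
= NOT a4 AND a1   [idempotence]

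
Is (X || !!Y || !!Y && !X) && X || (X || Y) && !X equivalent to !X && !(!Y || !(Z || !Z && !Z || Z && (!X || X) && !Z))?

E1: (X || !!Y || !!Y && !X) && X || (X || Y) && !X
    = (X || !!Y) && X || (X || Y) && !X   [absorption]
    = (X || Y) && X || (X || Y) && !X   [double negation]
    = X || Y   [distribution]
E2: !X && !(!Y || !(Z || !Z && !Z || Z && (!X || X) && !Z))
    = !X && !(!Y || !(Z || !Z && !Z || Z && !Z))   [complement / identity]
    = !X && Y && (Z || !Z && !Z || Z && !Z)   [De Morgan]
    = !X && Y && (Z || !Z)   [distribution]
    = !X && Y   [complement / identity]
These differ: at X=1, Y=0, Z=0, E1 = 1 but E2 = 0.

No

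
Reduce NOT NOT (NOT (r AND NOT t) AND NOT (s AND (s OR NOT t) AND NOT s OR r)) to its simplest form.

NOT NOT (NOT (r AND NOT t) AND NOT (s AND (s OR NOT t) AND NOT s OR r))
= NOT NOT (NOT (r AND NOT t) AND NOT (s AND NOT s OR r))   (absorption)
= NOT (r AND NOT t OR s AND NOT s OR r)   (De Morgan)
= NOT (r AND NOT t OR r)   (complement / identity)
= NOT r   (absorption)

NOT r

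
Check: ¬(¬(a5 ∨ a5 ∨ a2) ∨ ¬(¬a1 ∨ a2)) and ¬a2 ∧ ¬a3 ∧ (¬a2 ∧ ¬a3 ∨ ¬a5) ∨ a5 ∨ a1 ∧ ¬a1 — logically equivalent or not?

No

E1: ¬(¬(a5 ∨ a5 ∨ a2) ∨ ¬(¬a1 ∨ a2))
    = ¬(¬(a5 ∨ a2) ∨ ¬(¬a1 ∨ a2))
    = (a5 ∨ a2) ∧ (¬a1 ∨ a2)
    = a2 ∨ a5 ∧ ¬a1
E2: ¬a2 ∧ ¬a3 ∧ (¬a2 ∧ ¬a3 ∨ ¬a5) ∨ a5 ∨ a1 ∧ ¬a1
    = ¬a2 ∧ ¬a3 ∨ a5 ∨ a1 ∧ ¬a1
    = ¬a2 ∧ ¬a3 ∨ a5
These differ: at a1=1, a2=1, a3=1, a5=0, E1 = 1 but E2 = 0.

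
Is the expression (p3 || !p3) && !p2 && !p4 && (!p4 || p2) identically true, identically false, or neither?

neither

(p3 || !p3) && !p2 && !p4 && (!p4 || p2)
= (p3 || !p3) && !p2 && !p4   [absorption]
= !p2 && !p4   [complement / identity]
This depends on p2, p4, so it is not a constant.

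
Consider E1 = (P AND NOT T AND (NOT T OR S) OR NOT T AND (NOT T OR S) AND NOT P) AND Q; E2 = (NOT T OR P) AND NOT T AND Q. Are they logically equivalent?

Yes

E1: (P AND NOT T AND (NOT T OR S) OR NOT T AND (NOT T OR S) AND NOT P) AND Q
    = NOT T AND (NOT T OR S) AND Q
    = NOT T AND Q
E2: (NOT T OR P) AND NOT T AND Q
    = NOT T AND Q
Both reduce to NOT T AND Q, so they are equivalent.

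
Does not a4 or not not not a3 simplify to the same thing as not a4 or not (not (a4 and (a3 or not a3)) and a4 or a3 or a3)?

E1: not a4 or not not not a3
    = not a4 or not a3   (double negation)
E2: not a4 or not (not (a4 and (a3 or not a3)) and a4 or a3 or a3)
    = not a4 or not (not a4 and a4 or a3 or a3)   (complement / identity)
    = not a4 or not (a3 or a3)   (complement / identity)
    = not a4 or not a3   (idempotence)
Both reduce to not a4 or not a3, so they are equivalent.

Yes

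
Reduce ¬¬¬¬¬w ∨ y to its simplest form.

¬w ∨ y

¬¬¬¬¬w ∨ y
= ¬¬¬w ∨ y   (double negation)
= ¬w ∨ y   (double negation)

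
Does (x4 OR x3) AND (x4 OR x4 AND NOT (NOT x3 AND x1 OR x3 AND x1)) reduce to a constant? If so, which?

no

(x4 OR x3) AND (x4 OR x4 AND NOT (NOT x3 AND x1 OR x3 AND x1))
= (x4 OR x3) AND (x4 OR x4 AND NOT x1)
= (x4 OR x3) AND x4
= x4
This depends on x4, so it is not a constant.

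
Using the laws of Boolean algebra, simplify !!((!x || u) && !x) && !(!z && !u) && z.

!!((!x || u) && !x) && !(!z && !u) && z
= !!((!x || u) && !x) && (z || u) && z   (De Morgan)
= !!((!x || u) && !x) && z   (absorption)
= !!!x && z   (absorption)
= !x && z   (double negation)

!x && z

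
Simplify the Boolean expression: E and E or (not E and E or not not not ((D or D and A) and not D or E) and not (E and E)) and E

E

E and E or (not E and E or not not not ((D or D and A) and not D or E) and not (E and E)) and E
= E and E or (not E and E or not not not ((D or D and A) and not D or E) and not E) and E   (idempotence)
= E and E or (not E and E or not not not (D and not D or E) and not E) and E   (absorption)
= E and E or (not E and E or not not not E and not E) and E   (complement / identity)
= E and E or (not E and E or not E and not E) and E   (double negation)
= E and E or not E and E   (distribution)
= E   (distribution)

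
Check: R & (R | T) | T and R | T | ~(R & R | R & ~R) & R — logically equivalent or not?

Yes

E1: R & (R | T) | T
    = R | T   [absorption]
E2: R | T | ~(R & R | R & ~R) & R
    = R | T | ~R & R   [distribution]
    = R | T   [complement / identity]
Both reduce to R | T, so they are equivalent.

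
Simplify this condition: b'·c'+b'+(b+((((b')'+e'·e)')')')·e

b'+e

b'·c'+b'+(b+((((b')'+e'·e)')')')·e
= b'·c'+b'+(b+((((b')')')')')·e   [complement / identity]
= b'+(b+((((b')')')')')·e   [absorption]
= b'+(b+((b')')')·e   [double negation]
= b'+(b+b')·e   [double negation]
= b'+e   [complement / identity]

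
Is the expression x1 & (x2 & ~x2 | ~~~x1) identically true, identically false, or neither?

x1 & (x2 & ~x2 | ~~~x1)
= x1 & ~~~x1   [complement / identity]
= x1 & ~x1   [double negation]
= 0   [complement]

identically false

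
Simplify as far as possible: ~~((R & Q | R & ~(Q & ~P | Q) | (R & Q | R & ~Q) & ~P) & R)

R

~~((R & Q | R & ~(Q & ~P | Q) | (R & Q | R & ~Q) & ~P) & R)
= ~~((R & Q | R & ~Q | (R & Q | R & ~Q) & ~P) & R)   (absorption)
= ~~((R & Q | R & ~Q) & R)   (absorption)
= (R & Q | R & ~Q) & R   (double negation)
= R & R   (distribution)
= R   (idempotence)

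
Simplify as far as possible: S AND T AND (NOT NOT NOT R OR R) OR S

S AND T AND (NOT NOT NOT R OR R) OR S
= S AND T AND (NOT R OR R) OR S   [double negation]
= S AND T OR S   [complement / identity]
= S   [absorption]

S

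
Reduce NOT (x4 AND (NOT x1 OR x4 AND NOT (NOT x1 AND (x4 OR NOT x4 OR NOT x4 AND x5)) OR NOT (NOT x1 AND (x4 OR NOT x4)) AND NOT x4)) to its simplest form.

NOT x4

NOT (x4 AND (NOT x1 OR x4 AND NOT (NOT x1 AND (x4 OR NOT x4 OR NOT x4 AND x5)) OR NOT (NOT x1 AND (x4 OR NOT x4)) AND NOT x4))
= NOT (x4 AND (NOT x1 OR x4 AND NOT (NOT x1 AND (x4 OR NOT x4)) OR NOT (NOT x1 AND (x4 OR NOT x4)) AND NOT x4))
= NOT (x4 AND (NOT x1 OR NOT (NOT x1 AND (x4 OR NOT x4))))
= NOT (x4 AND (NOT x1 OR NOT NOT x1))
= NOT (x4 AND (NOT x1 OR x1))
= NOT x4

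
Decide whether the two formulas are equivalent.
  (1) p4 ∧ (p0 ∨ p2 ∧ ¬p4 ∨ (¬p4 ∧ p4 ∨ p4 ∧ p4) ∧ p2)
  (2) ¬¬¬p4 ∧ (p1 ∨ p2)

No

E1: p4 ∧ (p0 ∨ p2 ∧ ¬p4 ∨ (¬p4 ∧ p4 ∨ p4 ∧ p4) ∧ p2)
    = p4 ∧ (p0 ∨ p2 ∧ ¬p4 ∨ p4 ∧ p2)   — distribution
    = p4 ∧ (p0 ∨ p2)   — distribution
E2: ¬¬¬p4 ∧ (p1 ∨ p2)
    = ¬p4 ∧ (p1 ∨ p2)   — double negation
These differ: at p0=1, p1=1, p2=1, p4=0, E1 = 0 but E2 = 1.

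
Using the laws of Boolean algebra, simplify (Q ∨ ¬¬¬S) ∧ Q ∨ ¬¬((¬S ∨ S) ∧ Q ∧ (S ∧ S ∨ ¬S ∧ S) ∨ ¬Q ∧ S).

(Q ∨ ¬¬¬S) ∧ Q ∨ ¬¬((¬S ∨ S) ∧ Q ∧ (S ∧ S ∨ ¬S ∧ S) ∨ ¬Q ∧ S)
= (Q ∨ ¬S) ∧ Q ∨ ¬¬((¬S ∨ S) ∧ Q ∧ (S ∧ S ∨ ¬S ∧ S) ∨ ¬Q ∧ S)
= (Q ∨ ¬S) ∧ Q ∨ ¬¬(Q ∧ (S ∧ S ∨ ¬S ∧ S) ∨ ¬Q ∧ S)
= Q ∨ ¬¬(Q ∧ (S ∧ S ∨ ¬S ∧ S) ∨ ¬Q ∧ S)
= Q ∨ Q ∧ (S ∧ S ∨ ¬S ∧ S) ∨ ¬Q ∧ S
= Q ∨ Q ∧ S ∨ ¬Q ∧ S
= Q ∨ S

Q ∨ S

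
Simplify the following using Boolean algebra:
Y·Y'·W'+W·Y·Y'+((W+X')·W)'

Y·Y'·W'+W·Y·Y'+((W+X')·W)'
= Y·Y'·W'+W·Y·Y'+W'   — absorption
= Y·Y'+W'   — distribution
= W'   — complement / identity

W'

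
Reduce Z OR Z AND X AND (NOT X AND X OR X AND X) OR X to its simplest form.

Z OR X

Z OR Z AND X AND (NOT X AND X OR X AND X) OR X
= Z OR Z AND X AND X OR X
= Z OR Z AND X OR X
= Z OR X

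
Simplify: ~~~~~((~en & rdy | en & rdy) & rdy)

~~~~~((~en & rdy | en & rdy) & rdy)
= ~~~((~en & rdy | en & rdy) & rdy)
= ~~~(rdy & rdy)
= ~(rdy & rdy)
= ~rdy

~rdy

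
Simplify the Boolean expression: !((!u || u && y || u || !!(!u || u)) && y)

!((!u || u && y || u || !!(!u || u)) && y)
= !((!u || u && y || u || !u || u) && y)   (double negation)
= !((!u || u || !u || u) && y)   (absorption)
= !((!u || u) && y)   (idempotence)
= !y   (complement / identity)

!y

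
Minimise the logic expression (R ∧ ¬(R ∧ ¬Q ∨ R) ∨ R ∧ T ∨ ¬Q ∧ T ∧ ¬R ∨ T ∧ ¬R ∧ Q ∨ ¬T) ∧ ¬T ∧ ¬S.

¬T ∧ ¬S

(R ∧ ¬(R ∧ ¬Q ∨ R) ∨ R ∧ T ∨ ¬Q ∧ T ∧ ¬R ∨ T ∧ ¬R ∧ Q ∨ ¬T) ∧ ¬T ∧ ¬S
= (R ∧ ¬R ∨ R ∧ T ∨ ¬Q ∧ T ∧ ¬R ∨ T ∧ ¬R ∧ Q ∨ ¬T) ∧ ¬T ∧ ¬S   — absorption
= (R ∧ T ∨ ¬Q ∧ T ∧ ¬R ∨ T ∧ ¬R ∧ Q ∨ ¬T) ∧ ¬T ∧ ¬S   — complement / identity
= (R ∧ T ∨ T ∧ ¬R ∨ ¬T) ∧ ¬T ∧ ¬S   — distribution
= (T ∨ ¬T) ∧ ¬T ∧ ¬S   — distribution
= ¬T ∧ ¬S   — complement / identity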